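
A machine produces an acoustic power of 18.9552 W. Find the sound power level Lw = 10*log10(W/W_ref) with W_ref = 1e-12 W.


W / W_ref = 18.9552 / 1e-12 = 1.89552e+13
Lw = 10 * log10(1.89552e+13) = 132.78 dB


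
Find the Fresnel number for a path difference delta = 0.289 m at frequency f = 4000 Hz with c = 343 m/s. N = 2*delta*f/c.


N = 2*delta*f/c = 2*delta/lambda, where lambda = c/f
lambda = 343 / 4000 = 0.08575 m
N = 2 * 0.289 / 0.08575 = 6.7405


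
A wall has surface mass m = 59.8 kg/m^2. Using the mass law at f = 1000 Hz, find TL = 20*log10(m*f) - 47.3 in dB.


m * f = 59.8 * 1000 = 59800
20*log10(59800) = 95.534 dB
TL = 95.534 - 47.3 = 48.234 dB


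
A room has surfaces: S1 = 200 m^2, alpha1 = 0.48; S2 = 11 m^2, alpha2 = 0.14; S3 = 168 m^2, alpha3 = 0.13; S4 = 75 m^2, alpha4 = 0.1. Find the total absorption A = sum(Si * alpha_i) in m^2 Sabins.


200 * 0.48 = 96
11 * 0.14 = 1.54
168 * 0.13 = 21.84
75 * 0.1 = 7.5
A_total = 96 + 1.54 + 21.84 + 7.5 = 126.88 m^2


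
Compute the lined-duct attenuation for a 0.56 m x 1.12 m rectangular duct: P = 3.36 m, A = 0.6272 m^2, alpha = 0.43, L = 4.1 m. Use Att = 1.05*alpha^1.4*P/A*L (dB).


alpha^1.4 = 0.43^1.4 = 0.3068
Attenuation rate = 1.05 * alpha^1.4 * P / A
= 1.05 * 0.3068 * 3.36 / 0.6272 = 1.72575 dB/m
Total Att = 1.72575 * 4.1 = 7.0756 dB


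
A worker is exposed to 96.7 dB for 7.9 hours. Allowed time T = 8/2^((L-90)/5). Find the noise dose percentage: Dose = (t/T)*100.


T_allowed = 8 / 2^((96.7 - 90)/5) = 3.16017 hr
Dose = 7.9 / 3.16017 * 100 = 249.99 %


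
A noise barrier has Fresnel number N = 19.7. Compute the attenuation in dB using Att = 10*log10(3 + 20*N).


3 + 20*N = 3 + 20*19.7 = 397
Att = 10*log10(397) = 25.988 dB


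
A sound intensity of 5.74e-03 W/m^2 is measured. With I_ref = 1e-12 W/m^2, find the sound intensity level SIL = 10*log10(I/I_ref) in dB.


I / I_ref = 5.74e-03 / 1e-12 = 5.74e+09
SIL = 10 * log10(5.74e+09) = 97.589 dB


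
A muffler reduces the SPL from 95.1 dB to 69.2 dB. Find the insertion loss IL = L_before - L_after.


Insertion loss = SPL without muffler - SPL with muffler
IL = 95.1 - 69.2 = 25.9 dB


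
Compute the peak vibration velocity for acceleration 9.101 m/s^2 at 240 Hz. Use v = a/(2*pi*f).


omega = 2*pi*f = 2*pi*240 = 1507.96 rad/s
v = a / omega = 9.101 / 1507.96 = 0.0060353 m/s


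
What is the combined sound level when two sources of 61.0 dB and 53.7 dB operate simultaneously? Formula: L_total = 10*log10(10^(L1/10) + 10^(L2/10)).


10^(61.0/10) = 1.25893e+06
10^(53.7/10) = 234423
Sum = 1.25893e+06 + 234423 = 1.49335e+06
L_total = 10*log10(1.49335e+06) = 61.742 dB


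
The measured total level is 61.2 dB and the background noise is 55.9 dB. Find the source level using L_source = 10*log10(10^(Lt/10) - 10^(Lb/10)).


10^(61.2/10) = 1.31826e+06
10^(55.9/10) = 389045
Difference = 1.31826e+06 - 389045 = 929215
L_source = 10*log10(929215) = 59.681 dB


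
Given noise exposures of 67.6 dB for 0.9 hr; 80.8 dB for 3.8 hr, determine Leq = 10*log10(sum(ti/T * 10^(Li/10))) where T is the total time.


T_total = 0.9 + 3.8 = 4.7 hr
(0.9/4.7) * 10^(67.6/10) = 1.10191e+06
(3.8/4.7) * 10^(80.8/10) = 9.72044e+07
Sum = 1.10191e+06 + 9.72044e+07 = 9.83063e+07
Leq = 10*log10(9.83063e+07) = 79.926 dB


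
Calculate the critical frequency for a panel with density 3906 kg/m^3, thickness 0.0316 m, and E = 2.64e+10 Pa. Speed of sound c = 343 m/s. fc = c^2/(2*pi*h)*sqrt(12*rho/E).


12*rho/E = 12*3906/2.64e+10 = 1.77545e-06
sqrt(12*rho/E) = sqrt(1.77545e-06) = 0.00133246
c^2/(2*pi*h) = 343^2/(2*pi*0.0316) = 592545
fc = 592545 * 0.00133246 = 789.54 Hz


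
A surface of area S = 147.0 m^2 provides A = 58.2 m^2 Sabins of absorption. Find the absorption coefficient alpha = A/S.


Absorption coefficient = absorbed power / incident power
alpha = A / S = 58.2 / 147.0 = 0.39592


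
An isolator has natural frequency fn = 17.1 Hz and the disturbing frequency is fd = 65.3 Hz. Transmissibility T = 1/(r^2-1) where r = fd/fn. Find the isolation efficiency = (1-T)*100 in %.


r = 65.3 / 17.1 = 3.81871
r^2 - 1 = 3.81871^2 - 1 = 13.5825
T = 1/13.5825 = 0.0736241
Efficiency = (1 - 0.0736241)*100 = 92.638 %


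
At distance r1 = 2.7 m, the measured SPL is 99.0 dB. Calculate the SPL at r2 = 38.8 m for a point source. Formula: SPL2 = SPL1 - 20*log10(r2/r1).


r2/r1 = 38.8/2.7 = 14.3704
Correction = 20*log10(14.3704) = 23.1494 dB
SPL2 = 99.0 - 23.1494 = 75.851 dB


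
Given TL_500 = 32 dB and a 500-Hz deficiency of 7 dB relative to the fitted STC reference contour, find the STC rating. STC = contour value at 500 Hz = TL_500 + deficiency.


By ASTM E413, STC = value of the fitted reference contour at 500 Hz.
Contour value at 500 Hz = TL_500 + deficiency = 32 + 7 = 39
STC = 39


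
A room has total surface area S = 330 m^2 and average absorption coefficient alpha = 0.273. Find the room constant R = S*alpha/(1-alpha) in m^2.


R = 330 * 0.273 / (1 - 0.273) = 123.92 m^2


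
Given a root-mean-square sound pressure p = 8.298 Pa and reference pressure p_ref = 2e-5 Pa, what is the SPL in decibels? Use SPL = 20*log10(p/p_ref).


p / p_ref = 8.298 / 2e-5 = 414900
SPL = 20 * log10(414900) = 112.36 dB


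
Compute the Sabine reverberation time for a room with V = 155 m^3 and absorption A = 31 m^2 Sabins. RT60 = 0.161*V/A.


RT60 = 0.161 * 155 / 31 = 0.805 s


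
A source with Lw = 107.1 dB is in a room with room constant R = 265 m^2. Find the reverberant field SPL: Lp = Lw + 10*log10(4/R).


4/R = 4/265 = 0.0150943
Lp = 107.1 + 10*log10(0.0150943) = 88.888 dB


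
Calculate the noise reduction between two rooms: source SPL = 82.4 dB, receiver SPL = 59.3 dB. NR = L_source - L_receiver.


NR = L_source - L_receiver (difference between source and receiving room levels)
NR = 82.4 - 59.3 = 23.1 dB


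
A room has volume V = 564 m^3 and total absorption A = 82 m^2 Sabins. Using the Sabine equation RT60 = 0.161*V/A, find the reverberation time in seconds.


RT60 = 0.161 * 564 / 82 = 1.1074 s


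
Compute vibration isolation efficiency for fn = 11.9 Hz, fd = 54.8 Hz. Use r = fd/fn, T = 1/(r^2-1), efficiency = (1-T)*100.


r = 54.8 / 11.9 = 4.60504
r^2 - 1 = 4.60504^2 - 1 = 20.2064
T = 1/20.2064 = 0.0494893
Efficiency = (1 - 0.0494893)*100 = 95.051 %


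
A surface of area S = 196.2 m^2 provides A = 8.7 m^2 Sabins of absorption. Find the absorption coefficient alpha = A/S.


Absorption coefficient = absorbed power / incident power
alpha = A / S = 8.7 / 196.2 = 0.044343


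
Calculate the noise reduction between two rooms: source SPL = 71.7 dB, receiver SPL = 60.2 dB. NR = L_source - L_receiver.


NR = L_source - L_receiver (difference between source and receiving room levels)
NR = 71.7 - 60.2 = 11.5 dB


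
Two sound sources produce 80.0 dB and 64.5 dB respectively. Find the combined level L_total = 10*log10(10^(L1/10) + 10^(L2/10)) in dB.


10^(80.0/10) = 1e+08
10^(64.5/10) = 2.81838e+06
Sum = 1e+08 + 2.81838e+06 = 1.02818e+08
L_total = 10*log10(1.02818e+08) = 80.121 dB


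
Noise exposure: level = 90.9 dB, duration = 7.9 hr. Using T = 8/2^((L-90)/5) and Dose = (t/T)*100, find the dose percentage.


T_allowed = 8 / 2^((90.9 - 90)/5) = 7.06162 hr
Dose = 7.9 / 7.06162 * 100 = 111.87 %


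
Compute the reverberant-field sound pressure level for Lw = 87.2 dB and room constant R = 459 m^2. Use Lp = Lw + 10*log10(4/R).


4/R = 4/459 = 0.0087146
Lp = 87.2 + 10*log10(0.0087146) = 66.602 dB


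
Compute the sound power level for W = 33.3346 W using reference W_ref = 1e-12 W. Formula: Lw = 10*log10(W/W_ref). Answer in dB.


W / W_ref = 33.3346 / 1e-12 = 3.33346e+13
Lw = 10 * log10(3.33346e+13) = 135.23 dB


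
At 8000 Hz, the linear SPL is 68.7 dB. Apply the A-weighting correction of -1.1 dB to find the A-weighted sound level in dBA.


A-weighting table: 8000 Hz -> -1.1 dB correction
SPL_A = SPL + correction = 68.7 + (-1.1) = 67.6 dBA


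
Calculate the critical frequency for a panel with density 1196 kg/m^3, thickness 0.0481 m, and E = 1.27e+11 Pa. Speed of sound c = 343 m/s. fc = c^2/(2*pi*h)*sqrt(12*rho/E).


12*rho/E = 12*1196/1.27e+11 = 1.13008e-07
sqrt(12*rho/E) = sqrt(1.13008e-07) = 0.000336167
c^2/(2*pi*h) = 343^2/(2*pi*0.0481) = 389281
fc = 389281 * 0.000336167 = 130.86 Hz


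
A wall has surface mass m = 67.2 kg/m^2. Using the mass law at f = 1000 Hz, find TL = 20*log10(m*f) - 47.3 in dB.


m * f = 67.2 * 1000 = 67200
20*log10(67200) = 96.5474 dB
TL = 96.5474 - 47.3 = 49.247 dB


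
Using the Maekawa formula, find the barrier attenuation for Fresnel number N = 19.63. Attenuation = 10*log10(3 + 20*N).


3 + 20*N = 3 + 20*19.63 = 395.6
Att = 10*log10(395.6) = 25.973 dB


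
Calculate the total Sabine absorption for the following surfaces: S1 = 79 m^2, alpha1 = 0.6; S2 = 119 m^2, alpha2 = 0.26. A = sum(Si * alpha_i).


79 * 0.6 = 47.4
119 * 0.26 = 30.94
A_total = 47.4 + 30.94 = 78.34 m^2


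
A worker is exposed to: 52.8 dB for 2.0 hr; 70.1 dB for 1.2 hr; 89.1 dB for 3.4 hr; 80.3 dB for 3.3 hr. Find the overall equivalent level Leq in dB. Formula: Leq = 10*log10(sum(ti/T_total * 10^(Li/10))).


T_total = 2.0 + 1.2 + 3.4 + 3.3 = 9.9 hr
(2.0/9.9) * 10^(52.8/10) = 38494.2
(1.2/9.9) * 10^(70.1/10) = 1.24036e+06
(3.4/9.9) * 10^(89.1/10) = 2.79154e+08
(3.3/9.9) * 10^(80.3/10) = 3.57173e+07
Sum = 38494.2 + 1.24036e+06 + 2.79154e+08 + 3.57173e+07 = 3.1615e+08
Leq = 10*log10(3.1615e+08) = 84.999 dB


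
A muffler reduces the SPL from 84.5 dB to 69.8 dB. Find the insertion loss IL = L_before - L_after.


Insertion loss = SPL without muffler - SPL with muffler
IL = 84.5 - 69.8 = 14.7 dB


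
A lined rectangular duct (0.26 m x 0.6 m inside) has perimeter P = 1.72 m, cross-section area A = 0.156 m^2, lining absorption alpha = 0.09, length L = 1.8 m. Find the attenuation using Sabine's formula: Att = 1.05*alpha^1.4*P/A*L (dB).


alpha^1.4 = 0.09^1.4 = 0.034351
Attenuation rate = 1.05 * alpha^1.4 * P / A
= 1.05 * 0.034351 * 1.72 / 0.156 = 0.397679 dB/m
Total Att = 0.397679 * 1.8 = 0.71582 dB


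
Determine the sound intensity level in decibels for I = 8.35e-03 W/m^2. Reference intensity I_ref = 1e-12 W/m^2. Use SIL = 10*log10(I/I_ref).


I / I_ref = 8.35e-03 / 1e-12 = 8.35e+09
SIL = 10 * log10(8.35e+09) = 99.217 dB


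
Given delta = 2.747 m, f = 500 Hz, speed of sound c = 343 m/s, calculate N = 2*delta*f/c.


N = 2*delta*f/c = 2*delta/lambda, where lambda = c/f
lambda = 343 / 500 = 0.686 m
N = 2 * 2.747 / 0.686 = 8.0087


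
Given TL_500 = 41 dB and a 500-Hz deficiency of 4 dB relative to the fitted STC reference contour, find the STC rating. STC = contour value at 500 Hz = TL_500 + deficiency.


By ASTM E413, STC = value of the fitted reference contour at 500 Hz.
Contour value at 500 Hz = TL_500 + deficiency = 41 + 4 = 45
STC = 45


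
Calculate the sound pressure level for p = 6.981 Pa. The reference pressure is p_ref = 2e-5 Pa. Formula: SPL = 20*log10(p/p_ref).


p / p_ref = 6.981 / 2e-5 = 349050
SPL = 20 * log10(349050) = 110.86 dB


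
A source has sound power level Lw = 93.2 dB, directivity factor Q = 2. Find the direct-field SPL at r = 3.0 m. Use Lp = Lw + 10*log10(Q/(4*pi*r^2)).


4*pi*r^2 = 4*pi*3.0^2 = 113.097 m^2
Q / (4*pi*r^2) = 2 / 113.097 = 0.0176839
Lp = 93.2 + 10*log10(0.0176839) = 75.676 dB


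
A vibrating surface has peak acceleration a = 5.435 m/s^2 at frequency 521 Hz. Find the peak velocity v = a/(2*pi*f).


omega = 2*pi*f = 2*pi*521 = 3273.54 rad/s
v = a / omega = 5.435 / 3273.54 = 0.0016603 m/s


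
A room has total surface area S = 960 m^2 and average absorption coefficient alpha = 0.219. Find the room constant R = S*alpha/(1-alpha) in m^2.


R = 960 * 0.219 / (1 - 0.219) = 269.19 m^2


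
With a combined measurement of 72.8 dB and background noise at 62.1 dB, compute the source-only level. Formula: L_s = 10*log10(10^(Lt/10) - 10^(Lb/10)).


10^(72.8/10) = 1.90546e+07
10^(62.1/10) = 1.62181e+06
Difference = 1.90546e+07 - 1.62181e+06 = 1.74328e+07
L_source = 10*log10(1.74328e+07) = 72.414 dB


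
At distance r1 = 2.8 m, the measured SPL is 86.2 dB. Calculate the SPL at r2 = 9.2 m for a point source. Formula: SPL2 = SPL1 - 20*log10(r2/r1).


r2/r1 = 9.2/2.8 = 3.28571
Correction = 20*log10(3.28571) = 10.3326 dB
SPL2 = 86.2 - 10.3326 = 75.867 dB


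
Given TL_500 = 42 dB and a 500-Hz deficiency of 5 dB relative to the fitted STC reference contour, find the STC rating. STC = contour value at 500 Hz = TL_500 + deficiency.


By ASTM E413, STC = value of the fitted reference contour at 500 Hz.
Contour value at 500 Hz = TL_500 + deficiency = 42 + 5 = 47
STC = 47


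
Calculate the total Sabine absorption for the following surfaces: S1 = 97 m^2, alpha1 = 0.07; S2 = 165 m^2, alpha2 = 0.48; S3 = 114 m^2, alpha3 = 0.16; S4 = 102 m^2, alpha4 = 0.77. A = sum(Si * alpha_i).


97 * 0.07 = 6.79
165 * 0.48 = 79.2
114 * 0.16 = 18.24
102 * 0.77 = 78.54
A_total = 6.79 + 79.2 + 18.24 + 78.54 = 182.77 m^2


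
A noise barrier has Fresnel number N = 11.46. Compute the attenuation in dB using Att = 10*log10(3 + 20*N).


3 + 20*N = 3 + 20*11.46 = 232.2
Att = 10*log10(232.2) = 23.659 dB


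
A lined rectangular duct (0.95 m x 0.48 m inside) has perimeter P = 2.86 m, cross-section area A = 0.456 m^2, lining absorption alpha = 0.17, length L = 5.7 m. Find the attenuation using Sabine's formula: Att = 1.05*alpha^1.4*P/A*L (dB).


alpha^1.4 = 0.17^1.4 = 0.0836813
Attenuation rate = 1.05 * alpha^1.4 * P / A
= 1.05 * 0.0836813 * 2.86 / 0.456 = 0.551085 dB/m
Total Att = 0.551085 * 5.7 = 3.1412 dB


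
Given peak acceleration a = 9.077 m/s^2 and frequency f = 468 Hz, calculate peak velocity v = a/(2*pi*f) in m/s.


omega = 2*pi*f = 2*pi*468 = 2940.53 rad/s
v = a / omega = 9.077 / 2940.53 = 0.0030869 m/s


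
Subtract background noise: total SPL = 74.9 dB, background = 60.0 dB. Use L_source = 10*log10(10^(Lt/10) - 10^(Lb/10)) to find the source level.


10^(74.9/10) = 3.0903e+07
10^(60.0/10) = 1e+06
Difference = 3.0903e+07 - 1e+06 = 2.9903e+07
L_source = 10*log10(2.9903e+07) = 74.757 dB


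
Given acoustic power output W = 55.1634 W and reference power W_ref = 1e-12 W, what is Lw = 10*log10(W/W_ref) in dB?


W / W_ref = 55.1634 / 1e-12 = 5.51634e+13
Lw = 10 * log10(5.51634e+13) = 137.42 dB


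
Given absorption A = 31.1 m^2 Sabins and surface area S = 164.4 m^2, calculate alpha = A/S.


Absorption coefficient = absorbed power / incident power
alpha = A / S = 31.1 / 164.4 = 0.18917


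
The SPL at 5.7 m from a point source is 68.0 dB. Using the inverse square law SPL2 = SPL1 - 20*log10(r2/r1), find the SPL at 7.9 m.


r2/r1 = 7.9/5.7 = 1.38596
Correction = 20*log10(1.38596) = 2.83501 dB
SPL2 = 68.0 - 2.83501 = 65.165 dB


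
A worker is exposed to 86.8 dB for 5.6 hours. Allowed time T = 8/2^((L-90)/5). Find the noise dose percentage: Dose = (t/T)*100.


T_allowed = 8 / 2^((86.8 - 90)/5) = 12.4666 hr
Dose = 5.6 / 12.4666 * 100 = 44.92 %


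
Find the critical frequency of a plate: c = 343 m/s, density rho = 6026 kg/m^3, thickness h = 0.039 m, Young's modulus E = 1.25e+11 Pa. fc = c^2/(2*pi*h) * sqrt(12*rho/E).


12*rho/E = 12*6026/1.25e+11 = 5.78496e-07
sqrt(12*rho/E) = sqrt(5.78496e-07) = 0.000760589
c^2/(2*pi*h) = 343^2/(2*pi*0.039) = 480113
fc = 480113 * 0.000760589 = 365.17 Hz


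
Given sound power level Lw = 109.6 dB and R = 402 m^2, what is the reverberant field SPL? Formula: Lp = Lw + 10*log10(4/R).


4/R = 4/402 = 0.00995025
Lp = 109.6 + 10*log10(0.00995025) = 89.578 dB


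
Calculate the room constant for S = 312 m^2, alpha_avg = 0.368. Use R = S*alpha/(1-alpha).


R = 312 * 0.368 / (1 - 0.368) = 181.67 m^2


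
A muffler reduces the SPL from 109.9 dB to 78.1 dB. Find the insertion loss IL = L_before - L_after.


Insertion loss = SPL without muffler - SPL with muffler
IL = 109.9 - 78.1 = 31.8 dB


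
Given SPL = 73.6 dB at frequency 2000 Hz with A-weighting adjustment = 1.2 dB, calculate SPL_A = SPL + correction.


A-weighting table: 2000 Hz -> 1.2 dB correction
SPL_A = SPL + correction = 73.6 + (1.2) = 74.8 dBA


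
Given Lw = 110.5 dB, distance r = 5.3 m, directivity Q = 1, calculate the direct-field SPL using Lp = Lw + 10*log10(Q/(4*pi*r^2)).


4*pi*r^2 = 4*pi*5.3^2 = 352.989 m^2
Q / (4*pi*r^2) = 1 / 352.989 = 0.00283295
Lp = 110.5 + 10*log10(0.00283295) = 85.022 dB


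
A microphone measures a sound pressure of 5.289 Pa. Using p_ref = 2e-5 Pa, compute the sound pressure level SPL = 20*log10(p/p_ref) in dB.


p / p_ref = 5.289 / 2e-5 = 264450
SPL = 20 * log10(264450) = 108.45 dB


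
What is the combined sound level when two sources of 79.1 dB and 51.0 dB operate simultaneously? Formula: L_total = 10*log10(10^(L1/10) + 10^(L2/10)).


10^(79.1/10) = 8.12831e+07
10^(51.0/10) = 125893
Sum = 8.12831e+07 + 125893 = 8.1409e+07
L_total = 10*log10(8.1409e+07) = 79.107 dB


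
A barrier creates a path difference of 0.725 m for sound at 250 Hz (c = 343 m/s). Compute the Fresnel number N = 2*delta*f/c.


N = 2*delta*f/c = 2*delta/lambda, where lambda = c/f
lambda = 343 / 250 = 1.372 m
N = 2 * 0.725 / 1.372 = 1.0569


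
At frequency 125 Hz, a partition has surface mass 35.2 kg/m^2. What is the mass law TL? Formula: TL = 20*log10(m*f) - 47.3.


m * f = 35.2 * 125 = 4400
20*log10(4400) = 72.8691 dB
TL = 72.8691 - 47.3 = 25.569 dB


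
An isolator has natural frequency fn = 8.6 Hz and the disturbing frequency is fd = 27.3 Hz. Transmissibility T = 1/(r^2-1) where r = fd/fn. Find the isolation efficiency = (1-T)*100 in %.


r = 27.3 / 8.6 = 3.17442
r^2 - 1 = 3.17442^2 - 1 = 9.07694
T = 1/9.07694 = 0.110169
Efficiency = (1 - 0.110169)*100 = 88.983 %


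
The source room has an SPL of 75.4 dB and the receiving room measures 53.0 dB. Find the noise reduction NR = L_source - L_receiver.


NR = L_source - L_receiver (difference between source and receiving room levels)
NR = 75.4 - 53.0 = 22.4 dB


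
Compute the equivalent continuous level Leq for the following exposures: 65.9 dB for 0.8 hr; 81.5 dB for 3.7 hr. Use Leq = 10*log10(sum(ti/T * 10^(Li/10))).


T_total = 0.8 + 3.7 = 4.5 hr
(0.8/4.5) * 10^(65.9/10) = 691636
(3.7/4.5) * 10^(81.5/10) = 1.16142e+08
Sum = 691636 + 1.16142e+08 = 1.16834e+08
Leq = 10*log10(1.16834e+08) = 80.676 dB


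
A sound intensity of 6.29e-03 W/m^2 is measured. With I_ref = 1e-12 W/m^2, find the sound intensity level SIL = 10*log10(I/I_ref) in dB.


I / I_ref = 6.29e-03 / 1e-12 = 6.29e+09
SIL = 10 * log10(6.29e+09) = 97.987 dB


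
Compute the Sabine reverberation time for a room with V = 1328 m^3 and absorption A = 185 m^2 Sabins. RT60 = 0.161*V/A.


RT60 = 0.161 * 1328 / 185 = 1.1557 s


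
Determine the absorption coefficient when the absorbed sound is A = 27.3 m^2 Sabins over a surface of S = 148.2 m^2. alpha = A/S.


Absorption coefficient = absorbed power / incident power
alpha = A / S = 27.3 / 148.2 = 0.18421


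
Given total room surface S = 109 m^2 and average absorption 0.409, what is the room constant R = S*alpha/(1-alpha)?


R = 109 * 0.409 / (1 - 0.409) = 75.433 m^2


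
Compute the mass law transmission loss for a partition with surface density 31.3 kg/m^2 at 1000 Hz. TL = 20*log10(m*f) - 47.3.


m * f = 31.3 * 1000 = 31300
20*log10(31300) = 89.9109 dB
TL = 89.9109 - 47.3 = 42.611 dB


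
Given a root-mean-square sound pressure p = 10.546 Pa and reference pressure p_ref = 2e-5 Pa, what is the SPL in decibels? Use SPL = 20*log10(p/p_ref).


p / p_ref = 10.546 / 2e-5 = 527300
SPL = 20 * log10(527300) = 114.44 dB


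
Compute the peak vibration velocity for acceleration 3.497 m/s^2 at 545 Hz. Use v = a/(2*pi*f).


omega = 2*pi*f = 2*pi*545 = 3424.34 rad/s
v = a / omega = 3.497 / 3424.34 = 0.0010212 m/s


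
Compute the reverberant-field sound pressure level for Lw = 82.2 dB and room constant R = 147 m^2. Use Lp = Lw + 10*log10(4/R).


4/R = 4/147 = 0.0272109
Lp = 82.2 + 10*log10(0.0272109) = 66.547 dB


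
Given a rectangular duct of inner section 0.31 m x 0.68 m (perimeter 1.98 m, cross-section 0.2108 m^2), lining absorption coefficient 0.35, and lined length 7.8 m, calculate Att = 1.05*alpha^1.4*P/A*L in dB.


alpha^1.4 = 0.35^1.4 = 0.229983
Attenuation rate = 1.05 * alpha^1.4 * P / A
= 1.05 * 0.229983 * 1.98 / 0.2108 = 2.26819 dB/m
Total Att = 2.26819 * 7.8 = 17.692 dB


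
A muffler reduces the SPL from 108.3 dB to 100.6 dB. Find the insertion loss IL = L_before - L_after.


Insertion loss = SPL without muffler - SPL with muffler
IL = 108.3 - 100.6 = 7.7 dB


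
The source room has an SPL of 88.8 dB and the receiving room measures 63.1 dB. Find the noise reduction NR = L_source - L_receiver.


NR = L_source - L_receiver (difference between source and receiving room levels)
NR = 88.8 - 63.1 = 25.7 dB


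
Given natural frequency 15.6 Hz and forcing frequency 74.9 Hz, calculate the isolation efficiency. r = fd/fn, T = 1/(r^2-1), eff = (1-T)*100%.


r = 74.9 / 15.6 = 4.80128
r^2 - 1 = 4.80128^2 - 1 = 22.0523
T = 1/22.0523 = 0.0453467
Efficiency = (1 - 0.0453467)*100 = 95.465 %


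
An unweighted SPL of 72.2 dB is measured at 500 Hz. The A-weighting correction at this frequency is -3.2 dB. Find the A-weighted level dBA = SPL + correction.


A-weighting table: 500 Hz -> -3.2 dB correction
SPL_A = SPL + correction = 72.2 + (-3.2) = 69 dBA


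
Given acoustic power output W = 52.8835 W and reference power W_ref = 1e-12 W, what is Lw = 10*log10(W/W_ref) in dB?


W / W_ref = 52.8835 / 1e-12 = 5.28835e+13
Lw = 10 * log10(5.28835e+13) = 137.23 dB


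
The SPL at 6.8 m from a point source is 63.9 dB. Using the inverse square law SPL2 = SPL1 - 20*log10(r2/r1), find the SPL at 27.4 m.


r2/r1 = 27.4/6.8 = 4.02941
Correction = 20*log10(4.02941) = 12.1048 dB
SPL2 = 63.9 - 12.1048 = 51.795 dB


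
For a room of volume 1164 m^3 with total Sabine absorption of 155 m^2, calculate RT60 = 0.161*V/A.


RT60 = 0.161 * 1164 / 155 = 1.2091 s


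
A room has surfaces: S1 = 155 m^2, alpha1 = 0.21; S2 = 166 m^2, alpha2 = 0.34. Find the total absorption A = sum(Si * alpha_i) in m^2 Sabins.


155 * 0.21 = 32.55
166 * 0.34 = 56.44
A_total = 32.55 + 56.44 = 88.99 m^2


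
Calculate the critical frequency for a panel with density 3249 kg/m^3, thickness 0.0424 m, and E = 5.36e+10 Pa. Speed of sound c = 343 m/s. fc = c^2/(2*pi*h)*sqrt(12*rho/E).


12*rho/E = 12*3249/5.36e+10 = 7.27388e-07
sqrt(12*rho/E) = sqrt(7.27388e-07) = 0.00085287
c^2/(2*pi*h) = 343^2/(2*pi*0.0424) = 441614
fc = 441614 * 0.00085287 = 376.64 Hz


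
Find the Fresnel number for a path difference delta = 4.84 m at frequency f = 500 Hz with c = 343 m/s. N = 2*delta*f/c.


N = 2*delta*f/c = 2*delta/lambda, where lambda = c/f
lambda = 343 / 500 = 0.686 m
N = 2 * 4.84 / 0.686 = 14.111


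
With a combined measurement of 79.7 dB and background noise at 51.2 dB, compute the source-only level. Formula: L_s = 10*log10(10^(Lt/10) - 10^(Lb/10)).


10^(79.7/10) = 9.33254e+07
10^(51.2/10) = 131826
Difference = 9.33254e+07 - 131826 = 9.31936e+07
L_source = 10*log10(9.31936e+07) = 79.694 dB


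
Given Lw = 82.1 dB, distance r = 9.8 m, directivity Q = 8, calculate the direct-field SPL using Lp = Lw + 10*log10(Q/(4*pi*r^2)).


4*pi*r^2 = 4*pi*9.8^2 = 1206.87 m^2
Q / (4*pi*r^2) = 8 / 1206.87 = 0.00662872
Lp = 82.1 + 10*log10(0.00662872) = 60.314 dB


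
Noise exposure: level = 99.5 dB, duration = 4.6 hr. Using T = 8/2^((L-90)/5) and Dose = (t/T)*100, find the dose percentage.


T_allowed = 8 / 2^((99.5 - 90)/5) = 2.14355 hr
Dose = 4.6 / 2.14355 * 100 = 214.6 %


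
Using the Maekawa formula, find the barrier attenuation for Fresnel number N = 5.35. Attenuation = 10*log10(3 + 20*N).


3 + 20*N = 3 + 20*5.35 = 110
Att = 10*log10(110) = 20.414 dB


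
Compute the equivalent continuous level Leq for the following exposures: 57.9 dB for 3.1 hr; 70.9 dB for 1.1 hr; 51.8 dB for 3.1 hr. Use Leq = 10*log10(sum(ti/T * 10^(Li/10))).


T_total = 3.1 + 1.1 + 3.1 = 7.3 hr
(3.1/7.3) * 10^(57.9/10) = 261842
(1.1/7.3) * 10^(70.9/10) = 1.85383e+06
(3.1/7.3) * 10^(51.8/10) = 64274.5
Sum = 261842 + 1.85383e+06 + 64274.5 = 2.17995e+06
Leq = 10*log10(2.17995e+06) = 63.384 dB


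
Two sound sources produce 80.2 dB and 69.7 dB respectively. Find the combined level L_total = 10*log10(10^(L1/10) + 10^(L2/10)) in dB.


10^(80.2/10) = 1.04713e+08
10^(69.7/10) = 9.33254e+06
Sum = 1.04713e+08 + 9.33254e+06 = 1.14046e+08
L_total = 10*log10(1.14046e+08) = 80.571 dB


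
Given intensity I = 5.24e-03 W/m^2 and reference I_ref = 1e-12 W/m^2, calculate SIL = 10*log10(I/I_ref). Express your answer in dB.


I / I_ref = 5.24e-03 / 1e-12 = 5.24e+09
SIL = 10 * log10(5.24e+09) = 97.193 dB


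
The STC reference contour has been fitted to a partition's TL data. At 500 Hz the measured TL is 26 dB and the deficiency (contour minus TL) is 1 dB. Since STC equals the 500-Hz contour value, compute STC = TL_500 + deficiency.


By ASTM E413, STC = value of the fitted reference contour at 500 Hz.
Contour value at 500 Hz = TL_500 + deficiency = 26 + 1 = 27
STC = 27


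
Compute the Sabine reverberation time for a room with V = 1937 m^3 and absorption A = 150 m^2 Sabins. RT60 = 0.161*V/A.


RT60 = 0.161 * 1937 / 150 = 2.079 s


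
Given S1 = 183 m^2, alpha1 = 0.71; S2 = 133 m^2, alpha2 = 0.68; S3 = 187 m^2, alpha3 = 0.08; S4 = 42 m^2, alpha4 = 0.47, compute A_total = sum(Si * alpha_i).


183 * 0.71 = 129.93
133 * 0.68 = 90.44
187 * 0.08 = 14.96
42 * 0.47 = 19.74
A_total = 129.93 + 90.44 + 14.96 + 19.74 = 255.07 m^2


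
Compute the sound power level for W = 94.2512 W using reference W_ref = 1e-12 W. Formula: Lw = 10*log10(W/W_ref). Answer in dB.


W / W_ref = 94.2512 / 1e-12 = 9.42512e+13
Lw = 10 * log10(9.42512e+13) = 139.74 dB


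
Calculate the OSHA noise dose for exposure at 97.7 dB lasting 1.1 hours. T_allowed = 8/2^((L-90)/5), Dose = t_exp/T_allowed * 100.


T_allowed = 8 / 2^((97.7 - 90)/5) = 2.75108 hr
Dose = 1.1 / 2.75108 * 100 = 39.984 %


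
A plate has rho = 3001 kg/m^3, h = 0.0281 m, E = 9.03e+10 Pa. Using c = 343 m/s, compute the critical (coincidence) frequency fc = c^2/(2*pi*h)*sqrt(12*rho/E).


12*rho/E = 12*3001/9.03e+10 = 3.98804e-07
sqrt(12*rho/E) = sqrt(3.98804e-07) = 0.000631509
c^2/(2*pi*h) = 343^2/(2*pi*0.0281) = 666349
fc = 666349 * 0.000631509 = 420.81 Hz


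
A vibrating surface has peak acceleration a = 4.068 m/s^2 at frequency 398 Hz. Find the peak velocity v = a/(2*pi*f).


omega = 2*pi*f = 2*pi*398 = 2500.71 rad/s
v = a / omega = 4.068 / 2500.71 = 0.0016267 m/s


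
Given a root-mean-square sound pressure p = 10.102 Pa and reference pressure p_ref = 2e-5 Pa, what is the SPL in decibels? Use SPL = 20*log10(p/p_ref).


p / p_ref = 10.102 / 2e-5 = 505100
SPL = 20 * log10(505100) = 114.07 dB


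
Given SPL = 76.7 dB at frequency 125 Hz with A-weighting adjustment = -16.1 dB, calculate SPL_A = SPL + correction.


A-weighting table: 125 Hz -> -16.1 dB correction
SPL_A = SPL + correction = 76.7 + (-16.1) = 60.6 dBA


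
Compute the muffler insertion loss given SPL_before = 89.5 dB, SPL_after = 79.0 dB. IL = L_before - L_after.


Insertion loss = SPL without muffler - SPL with muffler
IL = 89.5 - 79.0 = 10.5 dB


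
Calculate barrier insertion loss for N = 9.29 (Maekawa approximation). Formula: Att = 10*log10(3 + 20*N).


3 + 20*N = 3 + 20*9.29 = 188.8
Att = 10*log10(188.8) = 22.76 dB


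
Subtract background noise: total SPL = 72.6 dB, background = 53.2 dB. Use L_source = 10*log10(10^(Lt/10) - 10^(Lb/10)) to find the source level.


10^(72.6/10) = 1.8197e+07
10^(53.2/10) = 208930
Difference = 1.8197e+07 - 208930 = 1.79881e+07
L_source = 10*log10(1.79881e+07) = 72.55 dB


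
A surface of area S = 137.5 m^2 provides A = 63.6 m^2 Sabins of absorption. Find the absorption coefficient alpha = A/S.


Absorption coefficient = absorbed power / incident power
alpha = A / S = 63.6 / 137.5 = 0.46255


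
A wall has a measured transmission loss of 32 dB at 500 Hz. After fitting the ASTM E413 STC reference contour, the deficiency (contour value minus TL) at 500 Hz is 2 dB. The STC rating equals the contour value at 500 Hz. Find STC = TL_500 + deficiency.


By ASTM E413, STC = value of the fitted reference contour at 500 Hz.
Contour value at 500 Hz = TL_500 + deficiency = 32 + 2 = 34
STC = 34


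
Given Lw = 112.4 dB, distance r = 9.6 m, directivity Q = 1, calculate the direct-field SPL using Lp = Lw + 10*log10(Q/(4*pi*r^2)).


4*pi*r^2 = 4*pi*9.6^2 = 1158.12 m^2
Q / (4*pi*r^2) = 1 / 1158.12 = 0.000863468
Lp = 112.4 + 10*log10(0.000863468) = 81.762 dB


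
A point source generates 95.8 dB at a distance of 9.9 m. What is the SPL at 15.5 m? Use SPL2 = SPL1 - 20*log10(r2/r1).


r2/r1 = 15.5/9.9 = 1.56566
Correction = 20*log10(1.56566) = 3.89395 dB
SPL2 = 95.8 - 3.89395 = 91.906 dB


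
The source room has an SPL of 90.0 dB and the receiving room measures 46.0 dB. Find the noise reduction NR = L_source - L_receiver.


NR = L_source - L_receiver (difference between source and receiving room levels)
NR = 90.0 - 46.0 = 44 dB


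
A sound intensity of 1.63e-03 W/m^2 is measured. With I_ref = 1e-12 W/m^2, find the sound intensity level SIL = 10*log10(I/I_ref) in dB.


I / I_ref = 1.63e-03 / 1e-12 = 1.63e+09
SIL = 10 * log10(1.63e+09) = 92.122 dB


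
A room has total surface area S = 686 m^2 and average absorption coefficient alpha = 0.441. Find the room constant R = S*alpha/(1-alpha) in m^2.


R = 686 * 0.441 / (1 - 0.441) = 541.19 m^2


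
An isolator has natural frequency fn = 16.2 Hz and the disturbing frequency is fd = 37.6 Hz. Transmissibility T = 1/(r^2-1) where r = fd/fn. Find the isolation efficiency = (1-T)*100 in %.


r = 37.6 / 16.2 = 2.32099
r^2 - 1 = 2.32099^2 - 1 = 4.38699
T = 1/4.38699 = 0.227947
Efficiency = (1 - 0.227947)*100 = 77.205 %


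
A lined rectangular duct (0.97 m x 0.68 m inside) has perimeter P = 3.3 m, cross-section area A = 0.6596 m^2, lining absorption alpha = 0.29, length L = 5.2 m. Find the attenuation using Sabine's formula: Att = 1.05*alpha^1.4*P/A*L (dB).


alpha^1.4 = 0.29^1.4 = 0.176749
Attenuation rate = 1.05 * alpha^1.4 * P / A
= 1.05 * 0.176749 * 3.3 / 0.6596 = 0.928495 dB/m
Total Att = 0.928495 * 5.2 = 4.8282 dB


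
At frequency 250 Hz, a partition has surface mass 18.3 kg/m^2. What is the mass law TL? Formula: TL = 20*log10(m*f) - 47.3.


m * f = 18.3 * 250 = 4575
20*log10(4575) = 73.2078 dB
TL = 73.2078 - 47.3 = 25.908 dB


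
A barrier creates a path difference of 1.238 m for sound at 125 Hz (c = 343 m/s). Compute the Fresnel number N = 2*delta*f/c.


N = 2*delta*f/c = 2*delta/lambda, where lambda = c/f
lambda = 343 / 125 = 2.744 m
N = 2 * 1.238 / 2.744 = 0.90233


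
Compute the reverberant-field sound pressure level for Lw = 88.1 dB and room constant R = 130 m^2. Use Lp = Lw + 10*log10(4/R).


4/R = 4/130 = 0.0307692
Lp = 88.1 + 10*log10(0.0307692) = 72.981 dB


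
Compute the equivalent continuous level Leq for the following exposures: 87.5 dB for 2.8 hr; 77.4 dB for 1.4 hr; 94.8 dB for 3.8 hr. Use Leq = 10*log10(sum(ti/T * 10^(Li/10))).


T_total = 2.8 + 1.4 + 3.8 = 8.0 hr
(2.8/8.0) * 10^(87.5/10) = 1.96819e+08
(1.4/8.0) * 10^(77.4/10) = 9.61697e+06
(3.8/8.0) * 10^(94.8/10) = 1.43448e+09
Sum = 1.96819e+08 + 9.61697e+06 + 1.43448e+09 = 1.64092e+09
Leq = 10*log10(1.64092e+09) = 92.151 dB


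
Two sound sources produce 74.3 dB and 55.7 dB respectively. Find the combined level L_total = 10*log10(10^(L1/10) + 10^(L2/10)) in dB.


10^(74.3/10) = 2.69153e+07
10^(55.7/10) = 371535
Sum = 2.69153e+07 + 371535 = 2.72868e+07
L_total = 10*log10(2.72868e+07) = 74.36 dB


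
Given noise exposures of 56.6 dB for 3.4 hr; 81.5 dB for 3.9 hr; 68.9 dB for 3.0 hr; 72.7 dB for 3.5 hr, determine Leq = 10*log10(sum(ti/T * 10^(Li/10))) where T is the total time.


T_total = 3.4 + 3.9 + 3.0 + 3.5 = 13.8 hr
(3.4/13.8) * 10^(56.6/10) = 112616
(3.9/13.8) * 10^(81.5/10) = 3.99195e+07
(3.0/13.8) * 10^(68.9/10) = 1.68749e+06
(3.5/13.8) * 10^(72.7/10) = 4.72268e+06
Sum = 112616 + 3.99195e+07 + 1.68749e+06 + 4.72268e+06 = 4.64423e+07
Leq = 10*log10(4.64423e+07) = 76.669 dB


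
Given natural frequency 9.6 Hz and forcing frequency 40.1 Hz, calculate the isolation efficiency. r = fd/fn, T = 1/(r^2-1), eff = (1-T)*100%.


r = 40.1 / 9.6 = 4.17708
r^2 - 1 = 4.17708^2 - 1 = 16.448
T = 1/16.448 = 0.0607977
Efficiency = (1 - 0.0607977)*100 = 93.92 %


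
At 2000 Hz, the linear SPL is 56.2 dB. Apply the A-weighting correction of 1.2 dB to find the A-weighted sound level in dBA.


A-weighting table: 2000 Hz -> 1.2 dB correction
SPL_A = SPL + correction = 56.2 + (1.2) = 57.4 dBA


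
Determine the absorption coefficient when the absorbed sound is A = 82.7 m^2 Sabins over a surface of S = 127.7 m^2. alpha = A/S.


Absorption coefficient = absorbed power / incident power
alpha = A / S = 82.7 / 127.7 = 0.64761


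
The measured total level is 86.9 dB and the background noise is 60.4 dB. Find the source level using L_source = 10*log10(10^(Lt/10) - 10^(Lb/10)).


10^(86.9/10) = 4.89779e+08
10^(60.4/10) = 1.09648e+06
Difference = 4.89779e+08 - 1.09648e+06 = 4.88683e+08
L_source = 10*log10(4.88683e+08) = 86.89 dB


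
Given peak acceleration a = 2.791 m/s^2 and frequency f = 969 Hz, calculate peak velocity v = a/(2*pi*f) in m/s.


omega = 2*pi*f = 2*pi*969 = 6088.41 rad/s
v = a / omega = 2.791 / 6088.41 = 0.00045841 m/s


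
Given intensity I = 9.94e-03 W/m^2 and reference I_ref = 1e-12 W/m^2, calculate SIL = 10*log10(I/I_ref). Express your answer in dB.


I / I_ref = 9.94e-03 / 1e-12 = 9.94e+09
SIL = 10 * log10(9.94e+09) = 99.974 dB


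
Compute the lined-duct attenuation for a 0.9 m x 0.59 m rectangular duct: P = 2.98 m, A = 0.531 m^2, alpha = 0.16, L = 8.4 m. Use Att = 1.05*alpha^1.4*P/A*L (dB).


alpha^1.4 = 0.16^1.4 = 0.076872
Attenuation rate = 1.05 * alpha^1.4 * P / A
= 1.05 * 0.076872 * 2.98 / 0.531 = 0.45298 dB/m
Total Att = 0.45298 * 8.4 = 3.805 dB


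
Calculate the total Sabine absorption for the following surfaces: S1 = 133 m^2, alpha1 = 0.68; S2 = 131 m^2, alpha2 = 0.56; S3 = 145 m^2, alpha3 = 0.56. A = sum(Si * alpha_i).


133 * 0.68 = 90.44
131 * 0.56 = 73.36
145 * 0.56 = 81.2
A_total = 90.44 + 73.36 + 81.2 = 245 m^2


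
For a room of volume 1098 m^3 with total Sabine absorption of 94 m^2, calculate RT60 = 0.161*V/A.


RT60 = 0.161 * 1098 / 94 = 1.8806 s


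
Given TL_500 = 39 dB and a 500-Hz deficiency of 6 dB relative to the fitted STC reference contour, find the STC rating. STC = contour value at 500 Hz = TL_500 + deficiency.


By ASTM E413, STC = value of the fitted reference contour at 500 Hz.
Contour value at 500 Hz = TL_500 + deficiency = 39 + 6 = 45
STC = 45


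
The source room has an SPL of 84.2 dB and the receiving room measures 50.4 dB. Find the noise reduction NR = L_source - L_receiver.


NR = L_source - L_receiver (difference between source and receiving room levels)
NR = 84.2 - 50.4 = 33.8 dB


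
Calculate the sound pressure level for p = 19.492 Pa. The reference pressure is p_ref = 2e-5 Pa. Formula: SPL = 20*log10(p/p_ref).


p / p_ref = 19.492 / 2e-5 = 974600
SPL = 20 * log10(974600) = 119.78 dB


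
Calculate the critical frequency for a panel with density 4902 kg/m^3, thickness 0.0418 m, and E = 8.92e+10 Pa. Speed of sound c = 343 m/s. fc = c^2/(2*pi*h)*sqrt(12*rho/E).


12*rho/E = 12*4902/8.92e+10 = 6.59462e-07
sqrt(12*rho/E) = sqrt(6.59462e-07) = 0.000812073
c^2/(2*pi*h) = 343^2/(2*pi*0.0418) = 447953
fc = 447953 * 0.000812073 = 363.77 Hz


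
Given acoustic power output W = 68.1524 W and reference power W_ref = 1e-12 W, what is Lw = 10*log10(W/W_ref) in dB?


W / W_ref = 68.1524 / 1e-12 = 6.81524e+13
Lw = 10 * log10(6.81524e+13) = 138.33 dB


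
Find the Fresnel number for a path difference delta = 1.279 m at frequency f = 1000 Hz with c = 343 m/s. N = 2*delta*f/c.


N = 2*delta*f/c = 2*delta/lambda, where lambda = c/f
lambda = 343 / 1000 = 0.343 m
N = 2 * 1.279 / 0.343 = 7.4577


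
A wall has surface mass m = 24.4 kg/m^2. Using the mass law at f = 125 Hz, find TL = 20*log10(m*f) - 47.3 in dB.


m * f = 24.4 * 125 = 3050
20*log10(3050) = 69.686 dB
TL = 69.686 - 47.3 = 22.386 dB


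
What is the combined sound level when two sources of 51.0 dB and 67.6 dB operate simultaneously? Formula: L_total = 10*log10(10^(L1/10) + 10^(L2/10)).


10^(51.0/10) = 125893
10^(67.6/10) = 5.7544e+06
Sum = 125893 + 5.7544e+06 = 5.88029e+06
L_total = 10*log10(5.88029e+06) = 67.694 dB


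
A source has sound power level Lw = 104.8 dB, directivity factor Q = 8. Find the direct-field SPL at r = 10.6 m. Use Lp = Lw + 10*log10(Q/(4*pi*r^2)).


4*pi*r^2 = 4*pi*10.6^2 = 1411.96 m^2
Q / (4*pi*r^2) = 8 / 1411.96 = 0.00566588
Lp = 104.8 + 10*log10(0.00566588) = 82.333 dB


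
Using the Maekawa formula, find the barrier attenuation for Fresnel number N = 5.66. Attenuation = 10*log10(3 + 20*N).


3 + 20*N = 3 + 20*5.66 = 116.2
Att = 10*log10(116.2) = 20.652 dB


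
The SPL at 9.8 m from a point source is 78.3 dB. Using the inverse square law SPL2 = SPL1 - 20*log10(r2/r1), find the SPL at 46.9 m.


r2/r1 = 46.9/9.8 = 4.78571
Correction = 20*log10(4.78571) = 13.5989 dB
SPL2 = 78.3 - 13.5989 = 64.701 dB


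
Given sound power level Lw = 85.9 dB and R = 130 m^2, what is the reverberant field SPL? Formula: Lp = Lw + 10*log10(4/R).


4/R = 4/130 = 0.0307692
Lp = 85.9 + 10*log10(0.0307692) = 70.781 dB


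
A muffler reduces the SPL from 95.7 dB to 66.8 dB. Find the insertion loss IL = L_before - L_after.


Insertion loss = SPL without muffler - SPL with muffler
IL = 95.7 - 66.8 = 28.9 dB


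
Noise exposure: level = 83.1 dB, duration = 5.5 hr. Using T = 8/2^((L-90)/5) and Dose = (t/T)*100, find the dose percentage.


T_allowed = 8 / 2^((83.1 - 90)/5) = 20.8215 hr
Dose = 5.5 / 20.8215 * 100 = 26.415 %


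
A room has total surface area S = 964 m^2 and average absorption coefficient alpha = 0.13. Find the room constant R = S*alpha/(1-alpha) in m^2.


R = 964 * 0.13 / (1 - 0.13) = 144.05 m^2


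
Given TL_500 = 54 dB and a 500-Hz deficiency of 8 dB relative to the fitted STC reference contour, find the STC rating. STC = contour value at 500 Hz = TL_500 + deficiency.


By ASTM E413, STC = value of the fitted reference contour at 500 Hz.
Contour value at 500 Hz = TL_500 + deficiency = 54 + 8 = 62
STC = 62


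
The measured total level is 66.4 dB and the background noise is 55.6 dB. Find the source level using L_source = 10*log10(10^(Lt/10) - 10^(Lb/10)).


10^(66.4/10) = 4.36516e+06
10^(55.6/10) = 363078
Difference = 4.36516e+06 - 363078 = 4.00208e+06
L_source = 10*log10(4.00208e+06) = 66.023 dB


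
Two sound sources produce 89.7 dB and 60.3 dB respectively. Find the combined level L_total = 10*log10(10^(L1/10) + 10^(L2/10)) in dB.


10^(89.7/10) = 9.33254e+08
10^(60.3/10) = 1.07152e+06
Sum = 9.33254e+08 + 1.07152e+06 = 9.34326e+08
L_total = 10*log10(9.34326e+08) = 89.705 dB


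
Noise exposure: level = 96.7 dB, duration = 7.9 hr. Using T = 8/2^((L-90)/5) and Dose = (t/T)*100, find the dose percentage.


T_allowed = 8 / 2^((96.7 - 90)/5) = 3.16017 hr
Dose = 7.9 / 3.16017 * 100 = 249.99 %


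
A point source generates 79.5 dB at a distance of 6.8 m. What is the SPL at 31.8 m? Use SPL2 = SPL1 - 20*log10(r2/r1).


r2/r1 = 31.8/6.8 = 4.67647
Correction = 20*log10(4.67647) = 13.3984 dB
SPL2 = 79.5 - 13.3984 = 66.102 dB


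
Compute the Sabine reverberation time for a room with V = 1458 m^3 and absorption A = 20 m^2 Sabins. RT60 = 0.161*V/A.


RT60 = 0.161 * 1458 / 20 = 11.737 s


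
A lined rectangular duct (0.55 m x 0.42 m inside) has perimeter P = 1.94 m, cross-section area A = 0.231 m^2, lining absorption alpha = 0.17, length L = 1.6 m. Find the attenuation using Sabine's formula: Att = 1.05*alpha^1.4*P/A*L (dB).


alpha^1.4 = 0.17^1.4 = 0.0836813
Attenuation rate = 1.05 * alpha^1.4 * P / A
= 1.05 * 0.0836813 * 1.94 / 0.231 = 0.737917 dB/m
Total Att = 0.737917 * 1.6 = 1.1807 dB
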